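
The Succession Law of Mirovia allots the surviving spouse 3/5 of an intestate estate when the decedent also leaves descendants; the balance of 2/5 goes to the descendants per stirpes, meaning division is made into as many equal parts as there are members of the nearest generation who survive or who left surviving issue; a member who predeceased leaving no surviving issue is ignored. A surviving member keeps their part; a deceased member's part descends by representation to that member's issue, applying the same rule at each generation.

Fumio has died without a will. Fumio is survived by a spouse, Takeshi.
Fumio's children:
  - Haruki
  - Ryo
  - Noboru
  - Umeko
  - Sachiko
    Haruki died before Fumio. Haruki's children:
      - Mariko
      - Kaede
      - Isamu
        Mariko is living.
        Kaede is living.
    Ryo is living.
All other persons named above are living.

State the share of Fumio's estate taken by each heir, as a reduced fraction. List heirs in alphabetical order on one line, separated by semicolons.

Isamu 2/75; Kaede 2/75; Mariko 2/75; Noboru 2/25; Ryo 2/25; Sachiko 2/25; Takeshi 3/5; Umeko 2/25

Takeshi, as surviving spouse, takes 3/5.
The remaining 2/5 passes to Fumio's descendants per stirpes.
The 2/5 is divided into 5 equal shares of 2/25 among Haruki, Ryo, Noboru, Umeko, Sachiko.
Haruki predeceased; the 2/25 allotted to Haruki's branch passes to Haruki's issue by representation.
The 2/25 is divided into 3 equal shares of 2/75 among Mariko, Kaede, Isamu.
Mariko is living and takes 2/75.
Kaede is living and takes 2/75.
Isamu is living and takes 2/75.
Ryo is living and takes 2/25.
Noboru is living and takes 2/25.
Umeko is living and takes 2/25.
Sachiko is living and takes 2/25.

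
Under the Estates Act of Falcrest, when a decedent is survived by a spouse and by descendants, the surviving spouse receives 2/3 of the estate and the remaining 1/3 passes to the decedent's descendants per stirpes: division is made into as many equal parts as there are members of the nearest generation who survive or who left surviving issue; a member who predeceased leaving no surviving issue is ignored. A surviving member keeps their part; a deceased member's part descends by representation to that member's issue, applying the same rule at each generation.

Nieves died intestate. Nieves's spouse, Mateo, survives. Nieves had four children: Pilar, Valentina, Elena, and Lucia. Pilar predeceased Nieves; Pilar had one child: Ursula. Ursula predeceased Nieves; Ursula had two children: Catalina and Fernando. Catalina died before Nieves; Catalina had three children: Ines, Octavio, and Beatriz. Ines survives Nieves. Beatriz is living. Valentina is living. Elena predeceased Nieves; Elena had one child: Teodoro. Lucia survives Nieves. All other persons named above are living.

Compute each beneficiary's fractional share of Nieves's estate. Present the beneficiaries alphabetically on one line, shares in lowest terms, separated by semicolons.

Beatriz 1/72; Fernando 1/24; Ines 1/72; Lucia 1/12; Mateo 2/3; Octavio 1/72; Teodoro 1/12; Valentina 1/12

Mateo, as surviving spouse, takes 2/3.
The remaining 1/3 passes to Nieves's descendants per stirpes.
The 1/3 is divided into 4 equal shares of 1/12 among Pilar, Valentina, Elena, Lucia.
Pilar predeceased; the 1/12 allotted to Pilar's branch passes to Pilar's issue by representation.
Ursula's line is the sole branch at this level, so the full 1/12 passes to Ursula's issue by representation.
The 1/12 is divided into 2 equal shares of 1/24 among Catalina, Fernando.
Catalina predeceased; the 1/24 allotted to Catalina's branch passes to Catalina's issue by representation.
The 1/24 is divided into 3 equal shares of 1/72 among Ines, Octavio, Beatriz.
Ines is living and takes 1/72.
Octavio is living and takes 1/72.
Beatriz is living and takes 1/72.
Fernando is living and takes 1/24.
Valentina is living and takes 1/12.
Elena predeceased; the 1/12 allotted to Elena's branch passes to Elena's issue by representation.
Teodoro is the sole taker at this level and receives the full 1/12.
Lucia is living and takes 1/12.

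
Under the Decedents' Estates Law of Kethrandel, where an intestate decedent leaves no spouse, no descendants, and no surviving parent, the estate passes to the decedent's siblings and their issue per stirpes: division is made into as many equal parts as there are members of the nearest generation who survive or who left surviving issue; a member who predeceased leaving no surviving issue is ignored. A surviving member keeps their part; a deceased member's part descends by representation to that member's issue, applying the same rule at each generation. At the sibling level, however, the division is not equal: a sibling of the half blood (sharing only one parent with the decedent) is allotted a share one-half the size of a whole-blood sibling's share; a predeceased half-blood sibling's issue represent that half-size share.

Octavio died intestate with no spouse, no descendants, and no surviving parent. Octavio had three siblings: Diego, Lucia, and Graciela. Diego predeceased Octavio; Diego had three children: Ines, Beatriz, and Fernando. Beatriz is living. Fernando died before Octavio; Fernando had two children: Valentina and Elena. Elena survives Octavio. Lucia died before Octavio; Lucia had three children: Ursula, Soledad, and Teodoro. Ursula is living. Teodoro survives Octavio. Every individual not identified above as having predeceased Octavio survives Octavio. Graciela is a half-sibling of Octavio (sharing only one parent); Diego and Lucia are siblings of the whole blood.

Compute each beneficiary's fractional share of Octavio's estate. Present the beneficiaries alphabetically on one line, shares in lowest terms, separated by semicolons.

No spouse, descendants, or parent survives, so the estate passes to Octavio's siblings per stirpes.
Half-blood siblings count for one-half the weight of whole-blood siblings at the initial division.
Dividing 1 in proportion to weights (total weight 5/2): Diego (weight 1) → 2/5; Lucia (weight 1) → 2/5; Graciela (weight 1/2) → 1/5.
Diego predeceased; the 2/5 allotted to Diego's branch passes to Diego's issue by representation.
The 2/5 is divided into 3 equal shares of 2/15 among Ines, Beatriz, Fernando.
Ines is living and takes 2/15.
Beatriz is living and takes 2/15.
Fernando predeceased; the 2/15 allotted to Fernando's branch passes to Fernando's issue by representation.
The 2/15 is divided into 2 equal shares of 1/15 among Valentina, Elena.
Valentina is living and takes 1/15.
Elena is living and takes 1/15.
Lucia predeceased; the 2/5 allotted to Lucia's branch passes to Lucia's issue by representation.
The 2/5 is divided into 3 equal shares of 2/15 among Ursula, Soledad, Teodoro.
Ursula is living and takes 2/15.
Soledad is living and takes 2/15.
Teodoro is living and takes 2/15.
Graciela is living and takes 1/5.

Beatriz 2/15; Elena 1/15; Graciela 1/5; Ines 2/15; Soledad 2/15; Teodoro 2/15; Ursula 2/15; Valentina 1/15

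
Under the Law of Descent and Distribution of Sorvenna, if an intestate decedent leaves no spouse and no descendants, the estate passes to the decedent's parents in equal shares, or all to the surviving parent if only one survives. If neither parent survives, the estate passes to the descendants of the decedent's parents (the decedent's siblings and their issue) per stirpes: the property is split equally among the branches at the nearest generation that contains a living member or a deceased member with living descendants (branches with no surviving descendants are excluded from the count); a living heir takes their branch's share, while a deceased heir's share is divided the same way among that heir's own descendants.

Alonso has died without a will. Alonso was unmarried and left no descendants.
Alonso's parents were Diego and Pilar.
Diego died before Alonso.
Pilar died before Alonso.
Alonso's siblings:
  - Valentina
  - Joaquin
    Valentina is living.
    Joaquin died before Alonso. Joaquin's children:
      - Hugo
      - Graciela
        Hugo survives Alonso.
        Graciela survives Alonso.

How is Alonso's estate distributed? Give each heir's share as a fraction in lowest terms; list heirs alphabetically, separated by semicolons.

Neither parent survives and there are no descendants, so the estate passes to Alonso's siblings and their issue per stirpes.
The estate is divided into 2 equal shares of 1/2 among Valentina, Joaquin.
Valentina is living and takes 1/2.
Joaquin predeceased; the 1/2 allotted to Joaquin's branch passes to Joaquin's issue by representation.
The 1/2 is divided into 2 equal shares of 1/4 among Hugo, Graciela.
Hugo is living and takes 1/4.
Graciela is living and takes 1/4.

Graciela 1/4; Hugo 1/4; Valentina 1/2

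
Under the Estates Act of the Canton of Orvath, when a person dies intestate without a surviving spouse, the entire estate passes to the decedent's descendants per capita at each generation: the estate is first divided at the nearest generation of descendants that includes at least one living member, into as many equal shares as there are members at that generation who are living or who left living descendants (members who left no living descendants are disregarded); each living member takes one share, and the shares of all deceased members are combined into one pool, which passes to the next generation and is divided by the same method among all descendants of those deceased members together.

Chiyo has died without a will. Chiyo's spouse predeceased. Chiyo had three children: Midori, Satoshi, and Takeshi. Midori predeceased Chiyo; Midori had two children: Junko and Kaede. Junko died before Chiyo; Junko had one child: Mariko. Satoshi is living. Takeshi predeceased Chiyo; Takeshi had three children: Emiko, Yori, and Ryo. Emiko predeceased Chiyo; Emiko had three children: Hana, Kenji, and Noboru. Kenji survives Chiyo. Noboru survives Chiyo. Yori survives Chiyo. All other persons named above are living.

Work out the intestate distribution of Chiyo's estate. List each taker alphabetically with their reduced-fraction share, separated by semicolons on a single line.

Hana 1/15; Kaede 2/15; Kenji 1/15; Mariko 1/15; Noboru 1/15; Ryo 2/15; Satoshi 1/3; Yori 2/15

There is no surviving spouse, so the entire estate passes to Chiyo's descendants per capita at each generation.
At generation 1 (Midori, Satoshi, Takeshi) there are 3 shares of (1)/3 = 1/3 each.
Living: Satoshi — each takes 1/3.
Deceased: Midori and Takeshi. Their combined 2/3 is pooled and carried to generation 2.
At generation 2 (Junko, Kaede, Emiko, Yori, Ryo) there are 5 shares of (2/3)/5 = 2/15 each.
Living: Kaede, Yori, and Ryo — each takes 2/15.
Deceased: Junko and Emiko. Their combined 4/15 is pooled and carried to generation 3.
At generation 3 (Mariko, Hana, Kenji, Noboru) there are 4 shares of (4/15)/4 = 1/15 each.
Living: Mariko, Hana, Kenji, and Noboru — each takes 1/15.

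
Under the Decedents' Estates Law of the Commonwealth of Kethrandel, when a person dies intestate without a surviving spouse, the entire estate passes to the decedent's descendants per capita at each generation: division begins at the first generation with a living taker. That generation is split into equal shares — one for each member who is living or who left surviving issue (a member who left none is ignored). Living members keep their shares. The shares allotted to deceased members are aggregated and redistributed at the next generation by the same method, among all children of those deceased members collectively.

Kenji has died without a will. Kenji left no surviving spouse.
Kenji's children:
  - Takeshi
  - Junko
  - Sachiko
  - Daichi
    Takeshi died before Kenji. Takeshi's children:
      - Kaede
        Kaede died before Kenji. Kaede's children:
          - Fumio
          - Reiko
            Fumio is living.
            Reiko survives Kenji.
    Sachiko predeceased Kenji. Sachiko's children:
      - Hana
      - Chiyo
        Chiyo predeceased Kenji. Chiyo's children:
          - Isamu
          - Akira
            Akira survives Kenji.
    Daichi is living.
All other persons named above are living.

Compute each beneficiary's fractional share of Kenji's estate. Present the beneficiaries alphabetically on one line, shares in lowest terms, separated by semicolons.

Akira 1/12; Daichi 1/4; Fumio 1/12; Hana 1/6; Isamu 1/12; Junko 1/4; Reiko 1/12

There is no surviving spouse, so the entire estate passes to Kenji's descendants per capita at each generation.
At generation 1 (Takeshi, Junko, Sachiko, Daichi) there are 4 shares of (1)/4 = 1/4 each.
Living: Junko and Daichi — each takes 1/4.
Deceased: Takeshi and Sachiko. Their combined 1/2 is pooled and carried to generation 2.
At generation 2 (Kaede, Hana, Chiyo) there are 3 shares of (1/2)/3 = 1/6 each.
Living: Hana — each takes 1/6.
Deceased: Kaede and Chiyo. Their combined 1/3 is pooled and carried to generation 3.
At generation 3 (Fumio, Reiko, Isamu, Akira) there are 4 shares of (1/3)/4 = 1/12 each.
Living: Fumio, Reiko, Isamu, and Akira — each takes 1/12.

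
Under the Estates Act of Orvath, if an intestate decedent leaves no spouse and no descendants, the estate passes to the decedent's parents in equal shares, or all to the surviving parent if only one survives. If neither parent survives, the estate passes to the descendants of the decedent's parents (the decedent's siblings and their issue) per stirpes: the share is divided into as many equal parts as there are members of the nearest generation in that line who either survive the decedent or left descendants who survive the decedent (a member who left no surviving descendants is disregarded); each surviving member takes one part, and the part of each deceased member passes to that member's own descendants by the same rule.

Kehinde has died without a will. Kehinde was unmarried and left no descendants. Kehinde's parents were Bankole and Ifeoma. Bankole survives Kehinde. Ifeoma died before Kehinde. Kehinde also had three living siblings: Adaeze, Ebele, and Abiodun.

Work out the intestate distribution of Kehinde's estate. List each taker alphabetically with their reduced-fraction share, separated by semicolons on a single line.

Only one parent, Bankole, survives, so Bankole takes the entire estate. The siblings take nothing because a surviving parent has priority.

Bankole 1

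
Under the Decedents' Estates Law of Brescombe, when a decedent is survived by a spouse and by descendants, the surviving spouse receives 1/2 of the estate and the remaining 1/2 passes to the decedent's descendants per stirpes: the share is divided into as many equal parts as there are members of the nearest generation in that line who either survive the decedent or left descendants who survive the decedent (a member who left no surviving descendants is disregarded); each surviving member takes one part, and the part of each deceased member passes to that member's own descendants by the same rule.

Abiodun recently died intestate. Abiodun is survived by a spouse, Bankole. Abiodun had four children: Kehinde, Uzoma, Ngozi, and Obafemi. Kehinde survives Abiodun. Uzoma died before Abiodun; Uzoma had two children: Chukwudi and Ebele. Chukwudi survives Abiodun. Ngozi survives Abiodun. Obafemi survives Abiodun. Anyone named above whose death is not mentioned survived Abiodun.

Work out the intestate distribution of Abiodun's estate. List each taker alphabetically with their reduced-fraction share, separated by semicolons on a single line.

Bankole, as surviving spouse, takes 1/2.
The remaining 1/2 passes to Abiodun's descendants per stirpes.
The 1/2 is divided into 4 equal shares of 1/8 among Kehinde, Uzoma, Ngozi, Obafemi.
Kehinde is living and takes 1/8.
Uzoma predeceased; the 1/8 allotted to Uzoma's branch passes to Uzoma's issue by representation.
The 1/8 is divided into 2 equal shares of 1/16 among Chukwudi, Ebele.
Chukwudi is living and takes 1/16.
Ebele is living and takes 1/16.
Ngozi is living and takes 1/8.
Obafemi is living and takes 1/8.

Bankole 1/2; Chukwudi 1/16; Ebele 1/16; Kehinde 1/8; Ngozi 1/8; Obafemi 1/8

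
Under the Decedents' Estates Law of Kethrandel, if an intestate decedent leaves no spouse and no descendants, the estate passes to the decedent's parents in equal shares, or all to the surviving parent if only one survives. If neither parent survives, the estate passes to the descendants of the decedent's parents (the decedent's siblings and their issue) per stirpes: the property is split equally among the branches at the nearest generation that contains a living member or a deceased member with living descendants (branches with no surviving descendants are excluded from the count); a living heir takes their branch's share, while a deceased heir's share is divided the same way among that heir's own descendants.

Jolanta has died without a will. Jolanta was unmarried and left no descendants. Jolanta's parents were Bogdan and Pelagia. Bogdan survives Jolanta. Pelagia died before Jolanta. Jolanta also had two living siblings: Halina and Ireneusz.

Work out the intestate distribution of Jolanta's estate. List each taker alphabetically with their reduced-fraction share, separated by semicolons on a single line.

Bogdan 1

Only one parent, Bogdan, survives, so Bogdan takes the entire estate. The siblings take nothing because a surviving parent has priority.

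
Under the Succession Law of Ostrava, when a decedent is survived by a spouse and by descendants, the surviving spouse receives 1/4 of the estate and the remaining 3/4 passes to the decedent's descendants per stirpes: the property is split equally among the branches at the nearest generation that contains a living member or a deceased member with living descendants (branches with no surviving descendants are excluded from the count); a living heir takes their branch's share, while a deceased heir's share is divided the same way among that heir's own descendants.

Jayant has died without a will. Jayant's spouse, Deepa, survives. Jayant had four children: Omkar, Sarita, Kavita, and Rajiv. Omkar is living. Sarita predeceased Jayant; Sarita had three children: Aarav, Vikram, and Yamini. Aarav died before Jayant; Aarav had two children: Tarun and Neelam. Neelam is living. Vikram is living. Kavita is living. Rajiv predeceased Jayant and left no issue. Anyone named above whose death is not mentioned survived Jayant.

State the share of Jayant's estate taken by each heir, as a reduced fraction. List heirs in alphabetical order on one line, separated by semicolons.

Deepa 1/4; Kavita 1/4; Neelam 1/24; Omkar 1/4; Tarun 1/24; Vikram 1/12; Yamini 1/12

Deepa, as surviving spouse, takes 1/4.
The remaining 3/4 passes to Jayant's descendants per stirpes.
Rajiv left no surviving issue, so that branch lapses and is disregarded.
The 3/4 is divided into 3 equal shares of 1/4 among Omkar, Sarita, Kavita.
Omkar is living and takes 1/4.
Sarita predeceased; the 1/4 allotted to Sarita's branch passes to Sarita's issue by representation.
The 1/4 is divided into 3 equal shares of 1/12 among Aarav, Vikram, Yamini.
Aarav predeceased; the 1/12 allotted to Aarav's branch passes to Aarav's issue by representation.
The 1/12 is divided into 2 equal shares of 1/24 among Tarun, Neelam.
Tarun is living and takes 1/24.
Neelam is living and takes 1/24.
Vikram is living and takes 1/12.
Yamini is living and takes 1/12.
Kavita is living and takes 1/4.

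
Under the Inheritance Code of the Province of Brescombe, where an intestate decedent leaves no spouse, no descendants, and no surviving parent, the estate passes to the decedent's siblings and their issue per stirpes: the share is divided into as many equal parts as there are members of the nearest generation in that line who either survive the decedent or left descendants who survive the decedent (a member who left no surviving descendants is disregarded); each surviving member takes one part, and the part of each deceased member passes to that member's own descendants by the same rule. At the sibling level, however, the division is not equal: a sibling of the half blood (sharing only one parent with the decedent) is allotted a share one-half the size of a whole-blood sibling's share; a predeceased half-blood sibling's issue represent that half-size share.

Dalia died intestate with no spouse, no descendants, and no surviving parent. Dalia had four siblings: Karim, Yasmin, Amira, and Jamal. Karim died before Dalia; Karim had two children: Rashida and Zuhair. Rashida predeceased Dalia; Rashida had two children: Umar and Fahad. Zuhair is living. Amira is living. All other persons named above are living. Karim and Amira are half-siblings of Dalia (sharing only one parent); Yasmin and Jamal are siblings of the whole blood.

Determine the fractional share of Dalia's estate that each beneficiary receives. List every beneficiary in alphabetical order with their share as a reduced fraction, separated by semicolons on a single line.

No spouse, descendants, or parent survives, so the estate passes to Dalia's siblings per stirpes.
Half-blood siblings count for one-half the weight of whole-blood siblings at the initial division.
Dividing 1 in proportion to weights (total weight 3): Karim (weight 1/2) → 1/6; Yasmin (weight 1) → 1/3; Amira (weight 1/2) → 1/6; Jamal (weight 1) → 1/3.
Karim predeceased; the 1/6 allotted to Karim's branch passes to Karim's issue by representation.
The 1/6 is divided into 2 equal shares of 1/12 among Rashida, Zuhair.
Rashida predeceased; the 1/12 allotted to Rashida's branch passes to Rashida's issue by representation.
The 1/12 is divided into 2 equal shares of 1/24 among Umar, Fahad.
Umar is living and takes 1/24.
Fahad is living and takes 1/24.
Zuhair is living and takes 1/12.
Yasmin is living and takes 1/3.
Amira is living and takes 1/6.
Jamal is living and takes 1/3.

Amira 1/6; Fahad 1/24; Jamal 1/3; Umar 1/24; Yasmin 1/3; Zuhair 1/12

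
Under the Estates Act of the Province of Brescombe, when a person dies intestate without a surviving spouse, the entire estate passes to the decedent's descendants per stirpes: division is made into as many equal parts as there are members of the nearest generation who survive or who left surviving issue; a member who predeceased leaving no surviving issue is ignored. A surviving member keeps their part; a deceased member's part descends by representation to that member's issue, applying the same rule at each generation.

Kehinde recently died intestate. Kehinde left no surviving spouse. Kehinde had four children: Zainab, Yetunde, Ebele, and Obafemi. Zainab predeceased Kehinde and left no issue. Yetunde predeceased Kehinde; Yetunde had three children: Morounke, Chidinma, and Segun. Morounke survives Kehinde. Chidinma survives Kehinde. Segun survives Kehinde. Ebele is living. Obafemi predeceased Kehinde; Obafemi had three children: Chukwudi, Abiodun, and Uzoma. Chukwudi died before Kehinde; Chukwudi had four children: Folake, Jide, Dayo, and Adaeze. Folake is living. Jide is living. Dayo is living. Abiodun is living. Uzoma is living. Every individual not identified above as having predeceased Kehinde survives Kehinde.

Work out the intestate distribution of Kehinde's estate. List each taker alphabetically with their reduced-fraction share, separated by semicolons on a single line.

There is no surviving spouse, so the entire estate passes to Kehinde's descendants per stirpes.
Zainab left no surviving issue, so that branch lapses and is disregarded.
The estate is divided into 3 equal shares of 1/3 among Yetunde, Ebele, Obafemi.
Yetunde predeceased; the 1/3 allotted to Yetunde's branch passes to Yetunde's issue by representation.
The 1/3 is divided into 3 equal shares of 1/9 among Morounke, Chidinma, Segun.
Morounke is living and takes 1/9.
Chidinma is living and takes 1/9.
Segun is living and takes 1/9.
Ebele is living and takes 1/3.
Obafemi predeceased; the 1/3 allotted to Obafemi's branch passes to Obafemi's issue by representation.
The 1/3 is divided into 3 equal shares of 1/9 among Chukwudi, Abiodun, Uzoma.
Chukwudi predeceased; the 1/9 allotted to Chukwudi's branch passes to Chukwudi's issue by representation.
The 1/9 is divided into 4 equal shares of 1/36 among Folake, Jide, Dayo, Adaeze.
Folake is living and takes 1/36.
Jide is living and takes 1/36.
Dayo is living and takes 1/36.
Adaeze is living and takes 1/36.
Abiodun is living and takes 1/9.
Uzoma is living and takes 1/9.

Abiodun 1/9; Adaeze 1/36; Chidinma 1/9; Dayo 1/36; Ebele 1/3; Folake 1/36; Jide 1/36; Morounke 1/9; Segun 1/9; Uzoma 1/9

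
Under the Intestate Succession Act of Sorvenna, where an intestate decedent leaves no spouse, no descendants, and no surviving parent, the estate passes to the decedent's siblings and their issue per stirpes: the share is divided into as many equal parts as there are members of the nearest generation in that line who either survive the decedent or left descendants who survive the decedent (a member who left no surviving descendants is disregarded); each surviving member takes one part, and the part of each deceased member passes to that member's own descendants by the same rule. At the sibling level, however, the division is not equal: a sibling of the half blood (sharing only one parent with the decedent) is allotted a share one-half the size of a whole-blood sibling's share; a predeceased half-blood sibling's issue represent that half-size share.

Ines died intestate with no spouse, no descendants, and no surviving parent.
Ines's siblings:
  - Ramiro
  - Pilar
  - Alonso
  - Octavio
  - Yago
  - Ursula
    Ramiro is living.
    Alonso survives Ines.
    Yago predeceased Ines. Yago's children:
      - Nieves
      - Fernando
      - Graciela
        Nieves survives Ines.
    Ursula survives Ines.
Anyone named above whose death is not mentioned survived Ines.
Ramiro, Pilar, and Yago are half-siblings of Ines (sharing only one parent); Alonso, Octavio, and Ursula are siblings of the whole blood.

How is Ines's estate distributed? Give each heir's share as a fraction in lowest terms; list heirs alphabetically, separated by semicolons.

No spouse, descendants, or parent survives, so the estate passes to Ines's siblings per stirpes.
Half-blood siblings count for one-half the weight of whole-blood siblings at the initial division.
Dividing 1 in proportion to weights (total weight 9/2): Ramiro (weight 1/2) → 1/9; Pilar (weight 1/2) → 1/9; Alonso (weight 1) → 2/9; Octavio (weight 1) → 2/9; Yago (weight 1/2) → 1/9; Ursula (weight 1) → 2/9.
Ramiro is living and takes 1/9.
Pilar is living and takes 1/9.
Alonso is living and takes 2/9.
Octavio is living and takes 2/9.
Yago predeceased; the 1/9 allotted to Yago's branch passes to Yago's issue by representation.
The 1/9 is divided into 3 equal shares of 1/27 among Nieves, Fernando, Graciela.
Nieves is living and takes 1/27.
Fernando is living and takes 1/27.
Graciela is living and takes 1/27.
Ursula is living and takes 2/9.

Alonso 2/9; Fernando 1/27; Graciela 1/27; Nieves 1/27; Octavio 2/9; Pilar 1/9; Ramiro 1/9; Ursula 2/9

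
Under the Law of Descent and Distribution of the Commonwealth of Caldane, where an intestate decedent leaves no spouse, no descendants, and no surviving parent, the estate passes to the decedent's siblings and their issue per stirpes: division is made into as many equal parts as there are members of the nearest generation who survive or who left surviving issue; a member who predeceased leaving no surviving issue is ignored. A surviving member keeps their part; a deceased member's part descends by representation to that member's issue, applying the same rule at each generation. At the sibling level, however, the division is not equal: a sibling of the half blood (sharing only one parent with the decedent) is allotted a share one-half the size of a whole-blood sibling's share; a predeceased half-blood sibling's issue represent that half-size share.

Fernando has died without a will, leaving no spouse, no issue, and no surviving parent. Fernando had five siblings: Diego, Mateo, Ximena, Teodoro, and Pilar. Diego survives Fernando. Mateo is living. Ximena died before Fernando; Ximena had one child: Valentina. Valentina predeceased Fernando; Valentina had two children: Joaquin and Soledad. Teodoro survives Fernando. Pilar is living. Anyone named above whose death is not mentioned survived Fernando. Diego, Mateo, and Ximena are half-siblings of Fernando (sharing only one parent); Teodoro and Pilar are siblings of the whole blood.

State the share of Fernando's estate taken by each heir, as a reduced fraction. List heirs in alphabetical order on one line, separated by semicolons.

No spouse, descendants, or parent survives, so the estate passes to Fernando's siblings per stirpes.
Half-blood siblings count for one-half the weight of whole-blood siblings at the initial division.
Dividing 1 in proportion to weights (total weight 7/2): Diego (weight 1/2) → 1/7; Mateo (weight 1/2) → 1/7; Ximena (weight 1/2) → 1/7; Teodoro (weight 1) → 2/7; Pilar (weight 1) → 2/7.
Diego is living and takes 1/7.
Mateo is living and takes 1/7.
Ximena predeceased; the 1/7 allotted to Ximena's branch passes to Ximena's issue by representation.
Valentina's line is the sole branch at this level, so the full 1/7 passes to Valentina's issue by representation.
The 1/7 is divided into 2 equal shares of 1/14 among Joaquin, Soledad.
Joaquin is living and takes 1/14.
Soledad is living and takes 1/14.
Teodoro is living and takes 2/7.
Pilar is living and takes 2/7.

Diego 1/7; Joaquin 1/14; Mateo 1/7; Pilar 2/7; Soledad 1/14; Teodoro 2/7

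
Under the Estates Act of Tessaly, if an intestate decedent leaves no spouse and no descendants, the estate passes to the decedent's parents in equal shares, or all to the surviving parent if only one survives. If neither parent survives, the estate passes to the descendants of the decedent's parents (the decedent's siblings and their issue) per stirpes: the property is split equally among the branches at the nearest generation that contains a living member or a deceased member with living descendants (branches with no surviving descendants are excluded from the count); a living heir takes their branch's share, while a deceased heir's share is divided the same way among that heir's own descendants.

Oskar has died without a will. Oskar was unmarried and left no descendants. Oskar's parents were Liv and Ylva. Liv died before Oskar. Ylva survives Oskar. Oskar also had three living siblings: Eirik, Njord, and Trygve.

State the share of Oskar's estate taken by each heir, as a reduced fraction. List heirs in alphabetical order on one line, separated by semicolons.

Ylva 1

Only one parent, Ylva, survives, so Ylva takes the entire estate. The siblings take nothing because a surviving parent has priority.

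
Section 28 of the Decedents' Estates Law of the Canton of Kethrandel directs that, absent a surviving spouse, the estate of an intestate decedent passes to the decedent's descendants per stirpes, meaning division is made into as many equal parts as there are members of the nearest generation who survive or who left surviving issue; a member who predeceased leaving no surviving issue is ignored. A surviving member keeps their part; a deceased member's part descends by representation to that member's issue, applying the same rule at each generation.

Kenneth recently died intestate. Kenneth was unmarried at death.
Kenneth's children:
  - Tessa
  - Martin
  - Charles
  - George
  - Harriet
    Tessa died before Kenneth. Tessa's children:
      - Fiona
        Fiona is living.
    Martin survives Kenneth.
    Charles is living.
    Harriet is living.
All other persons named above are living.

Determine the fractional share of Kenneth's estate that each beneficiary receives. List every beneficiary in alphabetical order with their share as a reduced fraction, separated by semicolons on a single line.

Charles 1/5; Fiona 1/5; George 1/5; Harriet 1/5; Martin 1/5

There is no surviving spouse, so the entire estate passes to Kenneth's descendants per stirpes.
The estate is divided into 5 equal shares of 1/5 among Tessa, Martin, Charles, George, Harriet.
Tessa predeceased; the 1/5 allotted to Tessa's branch passes to Tessa's issue by representation.
Fiona is the sole taker at this level and receives the full 1/5.
Martin is living and takes 1/5.
Charles is living and takes 1/5.
George is living and takes 1/5.
Harriet is living and takes 1/5.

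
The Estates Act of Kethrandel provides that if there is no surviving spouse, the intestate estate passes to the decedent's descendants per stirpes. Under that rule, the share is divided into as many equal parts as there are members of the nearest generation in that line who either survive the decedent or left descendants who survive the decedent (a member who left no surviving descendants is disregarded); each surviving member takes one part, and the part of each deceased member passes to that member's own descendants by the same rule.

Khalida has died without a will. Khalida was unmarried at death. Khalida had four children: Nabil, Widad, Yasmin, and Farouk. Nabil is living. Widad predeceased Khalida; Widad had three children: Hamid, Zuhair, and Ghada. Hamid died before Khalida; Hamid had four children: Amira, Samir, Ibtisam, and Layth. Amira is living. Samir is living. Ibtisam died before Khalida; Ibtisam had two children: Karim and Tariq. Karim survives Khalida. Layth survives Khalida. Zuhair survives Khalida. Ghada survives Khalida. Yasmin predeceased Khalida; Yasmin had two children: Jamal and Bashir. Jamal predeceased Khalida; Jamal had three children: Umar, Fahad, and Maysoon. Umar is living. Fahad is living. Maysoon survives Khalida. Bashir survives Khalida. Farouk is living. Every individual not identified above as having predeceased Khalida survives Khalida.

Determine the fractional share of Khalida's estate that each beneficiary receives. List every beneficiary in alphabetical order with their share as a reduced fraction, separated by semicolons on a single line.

There is no surviving spouse, so the entire estate passes to Khalida's descendants per stirpes.
The estate is divided into 4 equal shares of 1/4 among Nabil, Widad, Yasmin, Farouk.
Nabil is living and takes 1/4.
Widad predeceased; the 1/4 allotted to Widad's branch passes to Widad's issue by representation.
The 1/4 is divided into 3 equal shares of 1/12 among Hamid, Zuhair, Ghada.
Hamid predeceased; the 1/12 allotted to Hamid's branch passes to Hamid's issue by representation.
The 1/12 is divided into 4 equal shares of 1/48 among Amira, Samir, Ibtisam, Layth.
Amira is living and takes 1/48.
Samir is living and takes 1/48.
Ibtisam predeceased; the 1/48 allotted to Ibtisam's branch passes to Ibtisam's issue by representation.
The 1/48 is divided into 2 equal shares of 1/96 among Karim, Tariq.
Karim is living and takes 1/96.
Tariq is living and takes 1/96.
Layth is living and takes 1/48.
Zuhair is living and takes 1/12.
Ghada is living and takes 1/12.
Yasmin predeceased; the 1/4 allotted to Yasmin's branch passes to Yasmin's issue by representation.
The 1/4 is divided into 2 equal shares of 1/8 among Jamal, Bashir.
Jamal predeceased; the 1/8 allotted to Jamal's branch passes to Jamal's issue by representation.
The 1/8 is divided into 3 equal shares of 1/24 among Umar, Fahad, Maysoon.
Umar is living and takes 1/24.
Fahad is living and takes 1/24.
Maysoon is living and takes 1/24.
Bashir is living and takes 1/8.
Farouk is living and takes 1/4.

Amira 1/48; Bashir 1/8; Fahad 1/24; Farouk 1/4; Ghada 1/12; Karim 1/96; Layth 1/48; Maysoon 1/24; Nabil 1/4; Samir 1/48; Tariq 1/96; Umar 1/24; Zuhair 1/12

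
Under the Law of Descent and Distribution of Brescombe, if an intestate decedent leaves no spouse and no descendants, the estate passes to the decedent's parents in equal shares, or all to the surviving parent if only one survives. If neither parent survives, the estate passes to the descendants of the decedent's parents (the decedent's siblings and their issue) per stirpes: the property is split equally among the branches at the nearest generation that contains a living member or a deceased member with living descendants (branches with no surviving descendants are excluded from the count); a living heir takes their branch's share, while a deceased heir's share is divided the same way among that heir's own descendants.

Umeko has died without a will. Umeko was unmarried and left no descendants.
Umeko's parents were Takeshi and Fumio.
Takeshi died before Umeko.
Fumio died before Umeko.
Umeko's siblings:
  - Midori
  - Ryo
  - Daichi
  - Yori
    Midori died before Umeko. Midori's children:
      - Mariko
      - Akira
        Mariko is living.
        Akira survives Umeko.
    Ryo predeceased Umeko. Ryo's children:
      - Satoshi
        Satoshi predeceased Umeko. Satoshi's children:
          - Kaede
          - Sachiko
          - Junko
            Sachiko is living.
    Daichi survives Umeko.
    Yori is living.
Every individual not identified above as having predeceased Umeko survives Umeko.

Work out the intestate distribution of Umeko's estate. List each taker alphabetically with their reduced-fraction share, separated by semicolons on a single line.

Neither parent survives and there are no descendants, so the estate passes to Umeko's siblings and their issue per stirpes.
The estate is divided into 4 equal shares of 1/4 among Midori, Ryo, Daichi, Yori.
Midori predeceased; the 1/4 allotted to Midori's branch passes to Midori's issue by representation.
The 1/4 is divided into 2 equal shares of 1/8 among Mariko, Akira.
Mariko is living and takes 1/8.
Akira is living and takes 1/8.
Ryo predeceased; the 1/4 allotted to Ryo's branch passes to Ryo's issue by representation.
Satoshi's line is the sole branch at this level, so the full 1/4 passes to Satoshi's issue by representation.
The 1/4 is divided into 3 equal shares of 1/12 among Kaede, Sachiko, Junko.
Kaede is living and takes 1/12.
Sachiko is living and takes 1/12.
Junko is living and takes 1/12.
Daichi is living and takes 1/4.
Yori is living and takes 1/4.

Akira 1/8; Daichi 1/4; Junko 1/12; Kaede 1/12; Mariko 1/8; Sachiko 1/12; Yori 1/4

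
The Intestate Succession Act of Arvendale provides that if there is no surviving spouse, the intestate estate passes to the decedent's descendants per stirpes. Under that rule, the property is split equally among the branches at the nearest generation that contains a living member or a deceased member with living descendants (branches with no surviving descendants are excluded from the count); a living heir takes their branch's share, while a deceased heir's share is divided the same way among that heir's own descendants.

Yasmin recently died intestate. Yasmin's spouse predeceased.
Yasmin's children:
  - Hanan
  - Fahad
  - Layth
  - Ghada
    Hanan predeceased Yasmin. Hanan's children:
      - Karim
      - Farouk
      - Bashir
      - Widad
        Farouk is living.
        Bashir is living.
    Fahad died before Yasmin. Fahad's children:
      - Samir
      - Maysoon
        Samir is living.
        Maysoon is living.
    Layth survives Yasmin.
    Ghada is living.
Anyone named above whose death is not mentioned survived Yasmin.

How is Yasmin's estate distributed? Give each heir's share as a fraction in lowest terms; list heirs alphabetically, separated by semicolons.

There is no surviving spouse, so the entire estate passes to Yasmin's descendants per stirpes.
The estate is divided into 4 equal shares of 1/4 among Hanan, Fahad, Layth, Ghada.
Hanan predeceased; the 1/4 allotted to Hanan's branch passes to Hanan's issue by representation.
The 1/4 is divided into 4 equal shares of 1/16 among Karim, Farouk, Bashir, Widad.
Karim is living and takes 1/16.
Farouk is living and takes 1/16.
Bashir is living and takes 1/16.
Widad is living and takes 1/16.
Fahad predeceased; the 1/4 allotted to Fahad's branch passes to Fahad's issue by representation.
The 1/4 is divided into 2 equal shares of 1/8 among Samir, Maysoon.
Samir is living and takes 1/8.
Maysoon is living and takes 1/8.
Layth is living and takes 1/4.
Ghada is living and takes 1/4.

Bashir 1/16; Farouk 1/16; Ghada 1/4; Karim 1/16; Layth 1/4; Maysoon 1/8; Samir 1/8; Widad 1/16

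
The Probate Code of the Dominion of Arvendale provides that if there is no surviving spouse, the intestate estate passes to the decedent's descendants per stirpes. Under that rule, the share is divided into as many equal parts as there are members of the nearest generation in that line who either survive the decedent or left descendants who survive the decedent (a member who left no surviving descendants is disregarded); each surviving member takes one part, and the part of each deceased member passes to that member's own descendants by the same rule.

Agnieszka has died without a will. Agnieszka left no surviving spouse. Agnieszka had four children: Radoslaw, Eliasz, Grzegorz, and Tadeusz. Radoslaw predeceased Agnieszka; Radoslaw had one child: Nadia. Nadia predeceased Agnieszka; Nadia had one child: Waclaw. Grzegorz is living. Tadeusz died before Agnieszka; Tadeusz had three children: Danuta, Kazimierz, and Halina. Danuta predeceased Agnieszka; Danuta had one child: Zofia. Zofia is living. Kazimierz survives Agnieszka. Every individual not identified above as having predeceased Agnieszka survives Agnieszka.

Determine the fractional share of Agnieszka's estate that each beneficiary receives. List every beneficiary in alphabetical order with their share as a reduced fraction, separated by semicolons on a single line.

Eliasz 1/4; Grzegorz 1/4; Halina 1/12; Kazimierz 1/12; Waclaw 1/4; Zofia 1/12

There is no surviving spouse, so the entire estate passes to Agnieszka's descendants per stirpes.
The estate is divided into 4 equal shares of 1/4 among Radoslaw, Eliasz, Grzegorz, Tadeusz.
Radoslaw predeceased; the 1/4 allotted to Radoslaw's branch passes to Radoslaw's issue by representation.
Nadia's line is the sole branch at this level, so the full 1/4 passes to Nadia's issue by representation.
Waclaw is the sole taker at this level and receives the full 1/4.
Eliasz is living and takes 1/4.
Grzegorz is living and takes 1/4.
Tadeusz predeceased; the 1/4 allotted to Tadeusz's branch passes to Tadeusz's issue by representation.
The 1/4 is divided into 3 equal shares of 1/12 among Danuta, Kazimierz, Halina.
Danuta predeceased; the 1/12 allotted to Danuta's branch passes to Danuta's issue by representation.
Zofia is the sole taker at this level and receives the full 1/12.
Kazimierz is living and takes 1/12.
Halina is living and takes 1/12.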